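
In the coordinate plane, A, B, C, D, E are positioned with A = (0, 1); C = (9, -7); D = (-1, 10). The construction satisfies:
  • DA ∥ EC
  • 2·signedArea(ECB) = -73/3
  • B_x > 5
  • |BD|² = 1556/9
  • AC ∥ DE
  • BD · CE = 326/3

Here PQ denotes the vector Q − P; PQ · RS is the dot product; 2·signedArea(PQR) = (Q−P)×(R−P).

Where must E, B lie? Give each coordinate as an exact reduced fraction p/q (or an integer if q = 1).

B = (17/3, -4/3)
E = (8, 2)

1. E_x = 8  [DA ∥ EC ∩ AC ∥ DE]
2. E_y = 2  [DA ∥ EC ∩ AC ∥ DE]
   → E = (8, 2)
3. B_x = 17/3  [BD · CE = 326/3 ∩ 2·signedArea(ECB) = -73/3]
4. B_y = -4/3  [BD · CE = 326/3 ∩ 2·signedArea(ECB) = -73/3]
   → B = (17/3, -4/3)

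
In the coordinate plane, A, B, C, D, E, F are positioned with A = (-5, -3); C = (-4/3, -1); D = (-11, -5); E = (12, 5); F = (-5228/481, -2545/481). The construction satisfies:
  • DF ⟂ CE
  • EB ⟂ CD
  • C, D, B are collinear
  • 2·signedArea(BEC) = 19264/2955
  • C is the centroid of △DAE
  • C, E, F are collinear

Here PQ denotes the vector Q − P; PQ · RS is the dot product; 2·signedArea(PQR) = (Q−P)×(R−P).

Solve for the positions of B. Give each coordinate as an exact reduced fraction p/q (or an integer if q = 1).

B = (11988/985, 4519/985)

1. B_x = 11988/985  [C, D, B are collinear ∩ EB ⟂ CD]
2. B_y = 4519/985  [C, D, B are collinear ∩ EB ⟂ CD]
   → B = (11988/985, 4519/985)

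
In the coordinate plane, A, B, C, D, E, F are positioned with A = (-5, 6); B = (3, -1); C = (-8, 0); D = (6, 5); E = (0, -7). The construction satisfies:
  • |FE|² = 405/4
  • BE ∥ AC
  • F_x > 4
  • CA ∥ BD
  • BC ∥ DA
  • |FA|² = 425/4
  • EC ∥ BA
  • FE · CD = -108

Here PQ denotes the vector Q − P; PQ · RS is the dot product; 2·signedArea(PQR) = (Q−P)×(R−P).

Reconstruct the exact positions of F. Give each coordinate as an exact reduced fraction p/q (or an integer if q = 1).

1. F_x = 9/2  [line -14·x + -5·y + 73 = 0 ∩ |FA|² = 425/4]
2. F_y = 2  [line -14·x + -5·y + 73 = 0 ∩ |FA|² = 425/4]
   → F = (9/2, 2)

F = (9/2, 2)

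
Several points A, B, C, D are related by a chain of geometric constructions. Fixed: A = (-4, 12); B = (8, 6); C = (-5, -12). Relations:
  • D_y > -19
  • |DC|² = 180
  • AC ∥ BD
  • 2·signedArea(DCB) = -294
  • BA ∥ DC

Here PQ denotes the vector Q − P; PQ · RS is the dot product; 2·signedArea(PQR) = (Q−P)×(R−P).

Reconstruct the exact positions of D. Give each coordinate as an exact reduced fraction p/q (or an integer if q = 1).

D = (7, -18)

1. D_x = 7  [BA ∥ DC ∩ AC ∥ BD]
2. D_y = -18  [BA ∥ DC ∩ AC ∥ BD]
   → D = (7, -18)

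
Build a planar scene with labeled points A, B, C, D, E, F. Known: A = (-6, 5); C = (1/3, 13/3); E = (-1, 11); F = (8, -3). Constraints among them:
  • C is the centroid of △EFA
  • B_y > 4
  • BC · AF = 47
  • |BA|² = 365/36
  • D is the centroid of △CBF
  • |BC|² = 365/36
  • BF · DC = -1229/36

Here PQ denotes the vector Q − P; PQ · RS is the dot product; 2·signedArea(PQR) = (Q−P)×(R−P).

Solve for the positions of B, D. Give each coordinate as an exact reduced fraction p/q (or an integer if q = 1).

B = (-17/6, 14/3)
D = (11/6, 2)

1. B_x = -17/6  [line -14·x + 8·y + -77 = 0 ∩ |BA|² = 365/36]
2. B_y = 14/3  [line -14·x + 8·y + -77 = 0 ∩ |BA|² = 365/36]
   → B = (-17/6, 14/3)
3. D_x = 11/6  [D is the centroid of △CBF]
4. D_y = 2  [D is the centroid of △CBF]
   → D = (11/6, 2)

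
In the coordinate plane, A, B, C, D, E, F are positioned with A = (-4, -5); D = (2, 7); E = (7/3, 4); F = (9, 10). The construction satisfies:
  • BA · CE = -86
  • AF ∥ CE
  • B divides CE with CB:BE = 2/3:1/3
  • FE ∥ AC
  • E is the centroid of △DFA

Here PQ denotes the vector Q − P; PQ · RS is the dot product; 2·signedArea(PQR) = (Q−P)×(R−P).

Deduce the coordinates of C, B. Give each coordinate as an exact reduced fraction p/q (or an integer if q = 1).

B = (-2, -1)
C = (-32/3, -11)

1. C_x = -32/3  [AF ∥ CE ∩ FE ∥ AC]
2. C_y = -11  [AF ∥ CE ∩ FE ∥ AC]
   → C = (-32/3, -11)
3. B_x = -2  [B divides CE with CB:BE = 2/3:1/3]
4. B_y = -1  [B divides CE with CB:BE = 2/3:1/3]
   → B = (-2, -1)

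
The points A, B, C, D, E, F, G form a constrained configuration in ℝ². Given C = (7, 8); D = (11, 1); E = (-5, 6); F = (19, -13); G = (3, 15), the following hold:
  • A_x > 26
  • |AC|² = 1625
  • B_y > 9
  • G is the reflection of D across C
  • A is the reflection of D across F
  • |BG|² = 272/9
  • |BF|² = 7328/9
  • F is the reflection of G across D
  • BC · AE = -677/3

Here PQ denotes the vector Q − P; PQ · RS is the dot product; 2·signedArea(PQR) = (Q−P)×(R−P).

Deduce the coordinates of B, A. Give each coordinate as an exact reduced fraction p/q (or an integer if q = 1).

A = (27, -27)
B = (5/3, 29/3)

1. A_x = 27  [A is the reflection of D across F]
2. A_y = -27  [A is the reflection of D across F]
   → A = (27, -27)
3. B_x = 5/3  [line 32·x + -33·y + 797/3 = 0 ∩ |BF|² = 7328/9]
4. B_y = 29/3  [line 32·x + -33·y + 797/3 = 0 ∩ |BF|² = 7328/9]
   → B = (5/3, 29/3)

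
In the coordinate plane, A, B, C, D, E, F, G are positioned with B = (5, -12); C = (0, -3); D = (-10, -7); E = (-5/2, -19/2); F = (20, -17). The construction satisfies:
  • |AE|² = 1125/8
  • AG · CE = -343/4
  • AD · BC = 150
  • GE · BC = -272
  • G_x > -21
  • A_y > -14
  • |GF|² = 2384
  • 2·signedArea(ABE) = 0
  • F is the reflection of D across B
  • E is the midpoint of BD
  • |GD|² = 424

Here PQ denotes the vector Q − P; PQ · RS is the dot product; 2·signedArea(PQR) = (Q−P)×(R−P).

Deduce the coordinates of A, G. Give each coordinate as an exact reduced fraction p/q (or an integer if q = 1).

A = (35/4, -53/4)
G = (-20, 11)

1. A_x = 35/4  [2·signedArea(ABE) = 0 ∩ AD · BC = 150]
2. A_y = -53/4  [2·signedArea(ABE) = 0 ∩ AD · BC = 150]
   → A = (35/4, -53/4)
3. G_x = -20  [GE · BC = -272 ∩ AG · CE = -343/4]
4. G_y = 11  [GE · BC = -272 ∩ AG · CE = -343/4]
   → G = (-20, 11)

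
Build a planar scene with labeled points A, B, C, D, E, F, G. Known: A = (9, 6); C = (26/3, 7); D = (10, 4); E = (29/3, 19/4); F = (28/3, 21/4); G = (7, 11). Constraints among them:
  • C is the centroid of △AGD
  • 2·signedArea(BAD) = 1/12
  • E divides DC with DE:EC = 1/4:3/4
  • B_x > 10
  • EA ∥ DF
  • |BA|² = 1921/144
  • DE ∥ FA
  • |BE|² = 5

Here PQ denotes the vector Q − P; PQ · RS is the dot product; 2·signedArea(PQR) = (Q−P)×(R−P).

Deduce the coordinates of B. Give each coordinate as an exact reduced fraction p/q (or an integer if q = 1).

1. B_x = 32/3  [line 2·x + 1·y + -289/12 = 0 ∩ |BE|² = 5]
2. B_y = 11/4  [line 2·x + 1·y + -289/12 = 0 ∩ |BE|² = 5]
   → B = (32/3, 11/4)

B = (32/3, 11/4)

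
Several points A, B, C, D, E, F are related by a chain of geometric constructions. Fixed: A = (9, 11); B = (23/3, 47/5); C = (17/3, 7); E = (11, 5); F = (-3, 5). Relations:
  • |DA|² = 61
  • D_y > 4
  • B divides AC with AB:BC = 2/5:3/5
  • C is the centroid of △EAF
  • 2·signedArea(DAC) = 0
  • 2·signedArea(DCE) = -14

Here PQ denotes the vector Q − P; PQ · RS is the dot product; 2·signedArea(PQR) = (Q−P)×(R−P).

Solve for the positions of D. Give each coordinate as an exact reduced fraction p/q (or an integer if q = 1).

1. D_x = 4  [2·signedArea(DAC) = 0 ∩ 2·signedArea(DCE) = -14]
2. D_y = 5  [2·signedArea(DAC) = 0 ∩ 2·signedArea(DCE) = -14]
   → D = (4, 5)

D = (4, 5)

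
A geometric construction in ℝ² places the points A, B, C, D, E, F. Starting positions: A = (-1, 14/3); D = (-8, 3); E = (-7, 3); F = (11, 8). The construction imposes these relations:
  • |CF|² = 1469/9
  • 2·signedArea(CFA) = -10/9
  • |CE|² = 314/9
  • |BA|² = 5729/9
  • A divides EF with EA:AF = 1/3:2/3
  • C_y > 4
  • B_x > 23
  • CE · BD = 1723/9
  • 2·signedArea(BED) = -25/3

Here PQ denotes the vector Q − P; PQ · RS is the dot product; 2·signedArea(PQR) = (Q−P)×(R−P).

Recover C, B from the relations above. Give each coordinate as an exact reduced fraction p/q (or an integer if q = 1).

B = (70/3, 34/3)
C = (-4/3, 14/3)

1. C_x = -4/3  [line 10/3·x + -12·y + 544/9 = 0 ∩ |CE|² = 314/9]
2. C_y = 14/3  [line 10/3·x + -12·y + 544/9 = 0 ∩ |CE|² = 314/9]
   → C = (-4/3, 14/3)
3. B_x = 70/3  [CE · BD = 1723/9 ∩ 2·signedArea(BED) = -25/3]
4. B_y = 34/3  [CE · BD = 1723/9 ∩ 2·signedArea(BED) = -25/3]
   → B = (70/3, 34/3)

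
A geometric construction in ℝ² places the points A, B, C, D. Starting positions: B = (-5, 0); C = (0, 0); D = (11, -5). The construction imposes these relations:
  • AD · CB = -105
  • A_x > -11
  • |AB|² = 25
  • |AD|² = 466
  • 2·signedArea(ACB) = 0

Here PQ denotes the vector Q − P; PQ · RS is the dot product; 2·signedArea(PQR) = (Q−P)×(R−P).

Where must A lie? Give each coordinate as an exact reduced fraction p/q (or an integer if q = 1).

A = (-10, 0)

1. A_x = -10  [2·signedArea(ACB) = 0 ∩ AD · CB = -105]
2. A_y = 0  [2·signedArea(ACB) = 0 ∩ AD · CB = -105]
   → A = (-10, 0)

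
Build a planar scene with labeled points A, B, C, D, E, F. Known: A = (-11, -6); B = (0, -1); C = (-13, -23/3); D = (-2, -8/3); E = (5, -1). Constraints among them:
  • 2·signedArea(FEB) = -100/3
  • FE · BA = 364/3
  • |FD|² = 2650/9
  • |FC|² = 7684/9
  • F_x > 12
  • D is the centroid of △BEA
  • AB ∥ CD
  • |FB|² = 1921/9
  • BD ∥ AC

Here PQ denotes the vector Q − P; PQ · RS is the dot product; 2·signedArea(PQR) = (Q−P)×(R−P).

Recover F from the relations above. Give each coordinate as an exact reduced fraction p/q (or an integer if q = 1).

1. F_x = 13  [FE · BA = 364/3 ∩ 2·signedArea(FEB) = -100/3]
2. F_y = 17/3  [FE · BA = 364/3 ∩ 2·signedArea(FEB) = -100/3]
   → F = (13, 17/3)

F = (13, 17/3)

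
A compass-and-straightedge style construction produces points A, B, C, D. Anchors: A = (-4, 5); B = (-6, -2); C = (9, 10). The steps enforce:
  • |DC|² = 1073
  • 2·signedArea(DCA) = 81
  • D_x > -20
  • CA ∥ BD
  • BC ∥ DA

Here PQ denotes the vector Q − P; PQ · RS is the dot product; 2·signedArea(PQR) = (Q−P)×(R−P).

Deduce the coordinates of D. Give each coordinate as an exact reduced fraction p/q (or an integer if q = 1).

1. D_x = -19  [BC ∥ DA ∩ CA ∥ BD]
2. D_y = -7  [BC ∥ DA ∩ CA ∥ BD]
   → D = (-19, -7)

D = (-19, -7)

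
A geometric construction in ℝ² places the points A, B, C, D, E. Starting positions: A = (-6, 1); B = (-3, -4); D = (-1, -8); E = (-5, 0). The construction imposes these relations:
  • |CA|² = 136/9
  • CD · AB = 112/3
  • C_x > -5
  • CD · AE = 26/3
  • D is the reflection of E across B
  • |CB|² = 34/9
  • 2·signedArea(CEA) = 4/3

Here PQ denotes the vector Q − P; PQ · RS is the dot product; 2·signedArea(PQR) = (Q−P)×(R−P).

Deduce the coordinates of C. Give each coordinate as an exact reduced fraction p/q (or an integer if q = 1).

C = (-4, -7/3)

1. C_x = -4  [2·signedArea(CEA) = 4/3 ∩ CD · AB = 112/3]
2. C_y = -7/3  [2·signedArea(CEA) = 4/3 ∩ CD · AB = 112/3]
   → C = (-4, -7/3)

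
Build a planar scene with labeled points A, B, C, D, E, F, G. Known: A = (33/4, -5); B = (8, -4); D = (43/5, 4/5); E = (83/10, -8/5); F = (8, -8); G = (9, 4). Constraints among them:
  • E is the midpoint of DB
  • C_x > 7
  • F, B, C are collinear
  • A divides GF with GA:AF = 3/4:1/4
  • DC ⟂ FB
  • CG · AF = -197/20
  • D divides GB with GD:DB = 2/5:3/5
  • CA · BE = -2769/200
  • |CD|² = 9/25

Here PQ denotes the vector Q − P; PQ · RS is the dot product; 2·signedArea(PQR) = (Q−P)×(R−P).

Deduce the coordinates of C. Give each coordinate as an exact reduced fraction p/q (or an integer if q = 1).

1. C_x = 8  [F, B, C are collinear ∩ DC ⟂ FB]
2. C_y = 4/5  [F, B, C are collinear ∩ DC ⟂ FB]
   → C = (8, 4/5)

C = (8, 4/5)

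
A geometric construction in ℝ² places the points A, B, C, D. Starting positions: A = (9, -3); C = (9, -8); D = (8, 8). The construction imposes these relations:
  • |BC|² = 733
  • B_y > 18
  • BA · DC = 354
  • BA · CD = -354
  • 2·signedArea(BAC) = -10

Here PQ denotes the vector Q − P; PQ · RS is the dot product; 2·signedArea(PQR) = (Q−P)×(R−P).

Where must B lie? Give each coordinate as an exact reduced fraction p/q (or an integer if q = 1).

B = (7, 19)

1. B_x = 7  [BA · CD = -354 ∩ 2·signedArea(BAC) = -10]
2. B_y = 19  [BA · CD = -354 ∩ 2·signedArea(BAC) = -10]
   → B = (7, 19)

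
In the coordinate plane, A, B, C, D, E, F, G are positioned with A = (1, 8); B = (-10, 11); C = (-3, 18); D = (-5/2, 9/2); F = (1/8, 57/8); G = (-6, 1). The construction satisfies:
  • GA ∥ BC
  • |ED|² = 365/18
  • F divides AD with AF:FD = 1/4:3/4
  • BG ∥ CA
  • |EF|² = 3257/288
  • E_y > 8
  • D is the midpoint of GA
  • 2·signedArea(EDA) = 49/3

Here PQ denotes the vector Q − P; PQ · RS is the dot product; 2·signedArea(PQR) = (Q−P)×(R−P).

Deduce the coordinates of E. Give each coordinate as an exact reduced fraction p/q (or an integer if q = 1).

1. E_x = -8/3  [line -7/2·x + 7/2·y + -245/6 = 0 ∩ |ED|² = 365/18]
2. E_y = 9  [line -7/2·x + 7/2·y + -245/6 = 0 ∩ |ED|² = 365/18]
   → E = (-8/3, 9)

E = (-8/3, 9)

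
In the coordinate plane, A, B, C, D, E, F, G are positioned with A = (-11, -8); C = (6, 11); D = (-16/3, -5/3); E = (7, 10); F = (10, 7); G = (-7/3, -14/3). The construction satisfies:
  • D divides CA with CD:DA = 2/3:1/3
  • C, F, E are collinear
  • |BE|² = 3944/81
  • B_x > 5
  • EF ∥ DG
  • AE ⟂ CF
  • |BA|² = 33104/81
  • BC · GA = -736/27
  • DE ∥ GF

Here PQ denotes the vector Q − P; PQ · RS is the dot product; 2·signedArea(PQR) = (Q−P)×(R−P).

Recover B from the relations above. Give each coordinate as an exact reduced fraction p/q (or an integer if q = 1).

1. B_x = 53/9  [line 26/3·x + 10/3·y + -1658/27 = 0 ∩ |BE|² = 3944/81]
2. B_y = 28/9  [line 26/3·x + 10/3·y + -1658/27 = 0 ∩ |BE|² = 3944/81]
   → B = (53/9, 28/9)

B = (53/9, 28/9)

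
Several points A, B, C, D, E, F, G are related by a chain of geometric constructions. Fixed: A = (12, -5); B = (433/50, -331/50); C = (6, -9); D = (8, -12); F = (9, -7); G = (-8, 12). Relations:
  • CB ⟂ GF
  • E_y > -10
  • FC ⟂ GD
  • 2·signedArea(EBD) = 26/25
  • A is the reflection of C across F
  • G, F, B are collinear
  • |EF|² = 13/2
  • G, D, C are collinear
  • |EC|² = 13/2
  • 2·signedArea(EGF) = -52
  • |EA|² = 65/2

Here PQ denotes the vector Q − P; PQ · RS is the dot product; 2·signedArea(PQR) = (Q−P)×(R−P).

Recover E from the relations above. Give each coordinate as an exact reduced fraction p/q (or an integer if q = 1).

1. E_x = 17/2  [2·signedArea(EGF) = -52 ∩ 2·signedArea(EBD) = 26/25]
2. E_y = -19/2  [2·signedArea(EGF) = -52 ∩ 2·signedArea(EBD) = 26/25]
   → E = (17/2, -19/2)

E = (17/2, -19/2)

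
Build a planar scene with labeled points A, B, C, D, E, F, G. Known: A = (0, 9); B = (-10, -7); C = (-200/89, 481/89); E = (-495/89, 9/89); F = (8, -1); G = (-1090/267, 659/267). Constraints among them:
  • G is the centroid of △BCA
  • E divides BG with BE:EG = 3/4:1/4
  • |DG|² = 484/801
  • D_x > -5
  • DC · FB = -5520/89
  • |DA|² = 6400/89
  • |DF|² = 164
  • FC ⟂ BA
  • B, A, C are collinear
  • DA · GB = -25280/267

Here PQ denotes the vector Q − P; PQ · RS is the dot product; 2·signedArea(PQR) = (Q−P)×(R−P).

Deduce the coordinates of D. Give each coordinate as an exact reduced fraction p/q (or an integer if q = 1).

1. D_x = -400/89  [DC · FB = -5520/89 ∩ DA · GB = -25280/267]
2. D_y = 161/89  [DC · FB = -5520/89 ∩ DA · GB = -25280/267]
   → D = (-400/89, 161/89)

D = (-400/89, 161/89)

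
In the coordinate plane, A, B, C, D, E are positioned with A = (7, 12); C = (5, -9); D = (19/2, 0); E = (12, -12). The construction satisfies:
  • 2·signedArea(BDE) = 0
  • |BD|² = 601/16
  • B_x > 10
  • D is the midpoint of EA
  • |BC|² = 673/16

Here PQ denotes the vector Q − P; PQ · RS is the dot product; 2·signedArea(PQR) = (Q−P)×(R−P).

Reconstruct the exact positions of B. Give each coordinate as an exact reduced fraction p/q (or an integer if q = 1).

1. B_x = 43/4  [line 12·x + 5/2·y + -114 = 0 ∩ |BD|² = 601/16]
2. B_y = -6  [line 12·x + 5/2·y + -114 = 0 ∩ |BD|² = 601/16]
   → B = (43/4, -6)

B = (43/4, -6)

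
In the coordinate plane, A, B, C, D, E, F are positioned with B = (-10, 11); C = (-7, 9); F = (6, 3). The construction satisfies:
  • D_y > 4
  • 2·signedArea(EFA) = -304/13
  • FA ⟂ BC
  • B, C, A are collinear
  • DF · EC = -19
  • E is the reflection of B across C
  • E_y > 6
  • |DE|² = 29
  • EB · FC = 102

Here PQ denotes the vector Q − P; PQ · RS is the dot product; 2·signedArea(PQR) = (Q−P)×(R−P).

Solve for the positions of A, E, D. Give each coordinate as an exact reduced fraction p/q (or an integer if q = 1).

1. A_x = 62/13  [B, C, A are collinear ∩ FA ⟂ BC]
2. A_y = 15/13  [B, C, A are collinear ∩ FA ⟂ BC]
   → A = (62/13, 15/13)
3. E_x = -4  [E is the reflection of B across C]
4. E_y = 7  [E is the reflection of B across C]
   → E = (-4, 7)
5. D_x = 1  [line 3·x + -2·y + 7 = 0 ∩ |DE|² = 29]
6. D_y = 5  [line 3·x + -2·y + 7 = 0 ∩ |DE|² = 29]
   → D = (1, 5)

A = (62/13, 15/13)
D = (1, 5)
E = (-4, 7)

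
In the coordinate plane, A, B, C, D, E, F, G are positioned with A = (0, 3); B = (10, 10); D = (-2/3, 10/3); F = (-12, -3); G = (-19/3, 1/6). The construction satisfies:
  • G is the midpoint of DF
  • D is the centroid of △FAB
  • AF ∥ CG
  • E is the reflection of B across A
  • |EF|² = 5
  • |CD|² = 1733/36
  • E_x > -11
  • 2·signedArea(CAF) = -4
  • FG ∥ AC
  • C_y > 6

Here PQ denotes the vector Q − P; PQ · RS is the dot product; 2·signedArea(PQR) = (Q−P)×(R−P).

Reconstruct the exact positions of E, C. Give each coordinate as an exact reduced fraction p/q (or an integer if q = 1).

C = (17/3, 37/6)
E = (-10, -4)

1. E_x = -10  [E is the reflection of B across A]
2. E_y = -4  [E is the reflection of B across A]
   → E = (-10, -4)
3. C_x = 17/3  [AF ∥ CG ∩ FG ∥ AC]
4. C_y = 37/6  [AF ∥ CG ∩ FG ∥ AC]
   → C = (17/3, 37/6)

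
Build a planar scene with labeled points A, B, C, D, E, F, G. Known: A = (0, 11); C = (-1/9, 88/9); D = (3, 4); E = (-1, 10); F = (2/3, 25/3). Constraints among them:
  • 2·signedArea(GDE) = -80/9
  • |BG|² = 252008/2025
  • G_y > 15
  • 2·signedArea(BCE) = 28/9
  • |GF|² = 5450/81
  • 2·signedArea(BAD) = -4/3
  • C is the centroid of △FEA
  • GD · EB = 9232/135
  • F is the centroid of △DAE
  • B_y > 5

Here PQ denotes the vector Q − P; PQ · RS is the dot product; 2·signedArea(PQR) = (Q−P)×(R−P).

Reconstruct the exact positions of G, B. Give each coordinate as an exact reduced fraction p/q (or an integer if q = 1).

1. G_x = -29/9  [line -6·x + -4·y + 386/9 = 0 ∩ |GF|² = 5450/81]
2. G_y = 140/9  [line -6·x + -4·y + 386/9 = 0 ∩ |GF|² = 5450/81]
   → G = (-29/9, 140/9)
3. B_x = 31/15  [2·signedArea(BAD) = -4/3 ∩ GD · EB = 9232/135]
4. B_y = 86/15  [2·signedArea(BAD) = -4/3 ∩ GD · EB = 9232/135]
   → B = (31/15, 86/15)

B = (31/15, 86/15)
G = (-29/9, 140/9)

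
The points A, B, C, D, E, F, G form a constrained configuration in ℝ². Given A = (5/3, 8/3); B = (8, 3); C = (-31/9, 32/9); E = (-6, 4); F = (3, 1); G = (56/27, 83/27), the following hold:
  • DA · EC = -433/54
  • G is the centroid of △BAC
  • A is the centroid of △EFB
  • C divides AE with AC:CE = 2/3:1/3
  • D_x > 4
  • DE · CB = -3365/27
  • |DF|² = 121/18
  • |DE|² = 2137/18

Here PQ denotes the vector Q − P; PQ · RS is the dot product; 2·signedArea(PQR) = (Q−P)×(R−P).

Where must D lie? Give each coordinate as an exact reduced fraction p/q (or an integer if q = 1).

D = (29/6, 17/6)

1. D_x = 29/6  [DA · EC = -433/54 ∩ DE · CB = -3365/27]
2. D_y = 17/6  [DA · EC = -433/54 ∩ DE · CB = -3365/27]
   → D = (29/6, 17/6)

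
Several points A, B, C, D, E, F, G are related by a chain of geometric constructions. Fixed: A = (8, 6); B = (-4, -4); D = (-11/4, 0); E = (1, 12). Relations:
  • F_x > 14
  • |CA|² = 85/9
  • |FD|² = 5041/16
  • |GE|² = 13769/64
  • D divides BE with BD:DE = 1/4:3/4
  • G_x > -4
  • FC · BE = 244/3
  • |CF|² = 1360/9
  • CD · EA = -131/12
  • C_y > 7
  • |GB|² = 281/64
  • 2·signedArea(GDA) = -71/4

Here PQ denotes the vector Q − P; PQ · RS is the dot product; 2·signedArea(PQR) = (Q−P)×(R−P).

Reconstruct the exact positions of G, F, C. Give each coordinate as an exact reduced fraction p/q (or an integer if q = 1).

C = (17/3, 8)
F = (15, 0)
G = (-27/8, -2)

1. G_x = -27/8  [line -6·x + 43/4·y + 5/4 = 0 ∩ |GB|² = 281/64]
2. G_y = -2  [line -6·x + 43/4·y + 5/4 = 0 ∩ |GB|² = 281/64]
   → G = (-27/8, -2)
3. C_x = 17/3  [line -7·x + 6·y + -25/3 = 0 ∩ |CA|² = 85/9]
4. C_y = 8  [line -7·x + 6·y + -25/3 = 0 ∩ |CA|² = 85/9]
   → C = (17/3, 8)
5. F_x = 15  [line -5·x + -16·y + 75 = 0 ∩ |FD|² = 5041/16]
6. F_y = 0  [line -5·x + -16·y + 75 = 0 ∩ |FD|² = 5041/16]
   → F = (15, 0)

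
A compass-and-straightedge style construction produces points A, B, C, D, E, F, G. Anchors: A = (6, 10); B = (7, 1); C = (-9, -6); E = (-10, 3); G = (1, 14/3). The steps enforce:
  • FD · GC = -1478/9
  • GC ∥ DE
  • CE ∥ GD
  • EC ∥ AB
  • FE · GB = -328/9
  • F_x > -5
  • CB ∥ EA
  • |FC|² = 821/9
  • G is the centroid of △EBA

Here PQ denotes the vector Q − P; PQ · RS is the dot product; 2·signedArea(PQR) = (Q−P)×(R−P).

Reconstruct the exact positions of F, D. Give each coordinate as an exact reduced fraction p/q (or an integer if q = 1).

1. F_x = -13/3  [line -6·x + 11/3·y + -311/9 = 0 ∩ |FC|² = 821/9]
2. F_y = 7/3  [line -6·x + 11/3·y + -311/9 = 0 ∩ |FC|² = 821/9]
   → F = (-13/3, 7/3)
3. D_x = 0  [GC ∥ DE ∩ CE ∥ GD]
4. D_y = 41/3  [GC ∥ DE ∩ CE ∥ GD]
   → D = (0, 41/3)

D = (0, 41/3)
F = (-13/3, 7/3)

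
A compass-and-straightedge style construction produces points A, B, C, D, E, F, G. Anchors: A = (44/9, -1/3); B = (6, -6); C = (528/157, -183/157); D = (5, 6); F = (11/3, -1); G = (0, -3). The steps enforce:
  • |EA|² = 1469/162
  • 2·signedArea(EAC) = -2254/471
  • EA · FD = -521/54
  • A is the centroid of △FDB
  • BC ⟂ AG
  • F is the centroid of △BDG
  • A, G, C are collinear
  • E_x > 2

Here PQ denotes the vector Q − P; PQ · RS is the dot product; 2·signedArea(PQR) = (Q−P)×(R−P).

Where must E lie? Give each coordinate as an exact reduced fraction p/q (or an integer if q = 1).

1. E_x = 5/2  [EA · FD = -521/54 ∩ 2·signedArea(EAC) = -2254/471]
2. E_y = 3/2  [EA · FD = -521/54 ∩ 2·signedArea(EAC) = -2254/471]
   → E = (5/2, 3/2)

E = (5/2, 3/2)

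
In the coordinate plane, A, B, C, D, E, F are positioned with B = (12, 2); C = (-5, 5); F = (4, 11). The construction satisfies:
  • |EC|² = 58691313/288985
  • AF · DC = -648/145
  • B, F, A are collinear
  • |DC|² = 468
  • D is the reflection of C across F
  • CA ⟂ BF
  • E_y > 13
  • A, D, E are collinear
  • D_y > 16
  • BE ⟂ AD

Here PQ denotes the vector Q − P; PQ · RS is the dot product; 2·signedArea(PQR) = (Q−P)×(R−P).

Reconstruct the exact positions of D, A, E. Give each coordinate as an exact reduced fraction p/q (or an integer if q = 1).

1. D_x = 13  [D is the reflection of C across F]
2. D_y = 17  [D is the reflection of C across F]
   → D = (13, 17)
3. A_x = 436/145  [B, F, A are collinear ∩ CA ⟂ BF]
4. A_y = 1757/145  [B, F, A are collinear ∩ CA ⟂ BF]
   → A = (436/145, 1757/145)
5. E_x = 1813696/288985  [A, D, E are collinear ∩ BE ⟂ AD]
6. E_y = 3963317/288985  [A, D, E are collinear ∩ BE ⟂ AD]
   → E = (1813696/288985, 3963317/288985)

A = (436/145, 1757/145)
D = (13, 17)
E = (1813696/288985, 3963317/288985)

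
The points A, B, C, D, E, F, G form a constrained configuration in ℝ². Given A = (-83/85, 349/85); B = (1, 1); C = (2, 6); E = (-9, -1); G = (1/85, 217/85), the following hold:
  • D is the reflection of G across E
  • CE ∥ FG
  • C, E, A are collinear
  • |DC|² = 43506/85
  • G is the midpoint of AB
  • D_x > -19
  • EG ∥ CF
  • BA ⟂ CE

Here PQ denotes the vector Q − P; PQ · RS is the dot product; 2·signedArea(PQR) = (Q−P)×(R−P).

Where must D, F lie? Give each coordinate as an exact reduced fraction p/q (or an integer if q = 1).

D = (-1531/85, -387/85)
F = (936/85, 812/85)

1. D_x = -1531/85  [D is the reflection of G across E]
2. D_y = -387/85  [D is the reflection of G across E]
   → D = (-1531/85, -387/85)
3. F_x = 936/85  [CE ∥ FG ∩ EG ∥ CF]
4. F_y = 812/85  [CE ∥ FG ∩ EG ∥ CF]
   → F = (936/85, 812/85)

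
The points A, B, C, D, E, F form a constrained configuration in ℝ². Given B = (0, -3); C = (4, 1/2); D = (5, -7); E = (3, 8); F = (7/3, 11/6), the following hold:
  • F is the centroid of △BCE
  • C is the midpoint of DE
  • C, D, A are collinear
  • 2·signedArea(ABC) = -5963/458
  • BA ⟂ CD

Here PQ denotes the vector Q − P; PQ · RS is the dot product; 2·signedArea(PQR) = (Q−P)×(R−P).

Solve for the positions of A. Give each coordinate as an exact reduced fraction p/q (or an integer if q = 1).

A = (1005/229, -553/229)

1. A_x = 1005/229  [C, D, A are collinear ∩ BA ⟂ CD]
2. A_y = -553/229  [C, D, A are collinear ∩ BA ⟂ CD]
   → A = (1005/229, -553/229)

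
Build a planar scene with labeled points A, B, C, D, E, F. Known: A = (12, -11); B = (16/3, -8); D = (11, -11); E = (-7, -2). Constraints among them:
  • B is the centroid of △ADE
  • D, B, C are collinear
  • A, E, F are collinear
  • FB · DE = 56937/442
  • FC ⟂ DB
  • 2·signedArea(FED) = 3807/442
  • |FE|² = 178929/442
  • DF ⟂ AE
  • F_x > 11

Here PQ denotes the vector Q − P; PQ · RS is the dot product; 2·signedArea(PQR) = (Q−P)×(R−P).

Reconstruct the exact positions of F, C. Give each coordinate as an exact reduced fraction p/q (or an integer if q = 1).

1. F_x = 4943/442  [A, E, F are collinear ∩ DF ⟂ AE]
2. F_y = -4691/442  [A, E, F are collinear ∩ DF ⟂ AE]
   → F = (4943/442, -4691/442)
3. C_x = 52829/4810  [D, B, C are collinear ∩ FC ⟂ DB]
4. C_y = -898741/81770  [D, B, C are collinear ∩ FC ⟂ DB]
   → C = (52829/4810, -898741/81770)

C = (52829/4810, -898741/81770)
F = (4943/442, -4691/442)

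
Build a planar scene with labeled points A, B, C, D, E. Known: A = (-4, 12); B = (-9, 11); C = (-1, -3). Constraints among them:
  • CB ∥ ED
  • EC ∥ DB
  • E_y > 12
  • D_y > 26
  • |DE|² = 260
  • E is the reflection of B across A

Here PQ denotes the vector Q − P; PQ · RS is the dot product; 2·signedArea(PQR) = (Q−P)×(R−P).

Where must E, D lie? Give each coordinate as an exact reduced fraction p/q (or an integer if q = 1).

D = (-7, 27)
E = (1, 13)

1. E_x = 1  [E is the reflection of B across A]
2. E_y = 13  [E is the reflection of B across A]
   → E = (1, 13)
3. D_x = -7  [EC ∥ DB ∩ CB ∥ ED]
4. D_y = 27  [EC ∥ DB ∩ CB ∥ ED]
   → D = (-7, 27)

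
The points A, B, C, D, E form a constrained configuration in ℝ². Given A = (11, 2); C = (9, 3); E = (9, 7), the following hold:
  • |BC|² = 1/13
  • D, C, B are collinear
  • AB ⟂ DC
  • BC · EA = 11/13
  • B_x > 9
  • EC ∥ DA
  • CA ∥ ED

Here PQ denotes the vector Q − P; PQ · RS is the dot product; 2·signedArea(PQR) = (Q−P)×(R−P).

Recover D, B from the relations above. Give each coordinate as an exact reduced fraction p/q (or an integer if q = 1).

B = (119/13, 42/13)
D = (11, 6)

1. D_x = 11  [EC ∥ DA ∩ CA ∥ ED]
2. D_y = 6  [EC ∥ DA ∩ CA ∥ ED]
   → D = (11, 6)
3. B_x = 119/13  [D, C, B are collinear ∩ AB ⟂ DC]
4. B_y = 42/13  [D, C, B are collinear ∩ AB ⟂ DC]
   → B = (119/13, 42/13)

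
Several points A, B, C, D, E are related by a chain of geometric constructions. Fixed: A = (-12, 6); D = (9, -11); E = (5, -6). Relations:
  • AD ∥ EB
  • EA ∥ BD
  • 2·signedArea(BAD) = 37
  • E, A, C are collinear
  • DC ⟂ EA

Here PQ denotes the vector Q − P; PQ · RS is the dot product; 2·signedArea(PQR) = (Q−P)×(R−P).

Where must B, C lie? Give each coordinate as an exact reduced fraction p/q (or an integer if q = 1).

B = (26, -23)
C = (4341/433, -4134/433)

1. B_x = 26  [EA ∥ BD ∩ AD ∥ EB]
2. B_y = -23  [EA ∥ BD ∩ AD ∥ EB]
   → B = (26, -23)
3. C_x = 4341/433  [E, A, C are collinear ∩ DC ⟂ EA]
4. C_y = -4134/433  [E, A, C are collinear ∩ DC ⟂ EA]
   → C = (4341/433, -4134/433)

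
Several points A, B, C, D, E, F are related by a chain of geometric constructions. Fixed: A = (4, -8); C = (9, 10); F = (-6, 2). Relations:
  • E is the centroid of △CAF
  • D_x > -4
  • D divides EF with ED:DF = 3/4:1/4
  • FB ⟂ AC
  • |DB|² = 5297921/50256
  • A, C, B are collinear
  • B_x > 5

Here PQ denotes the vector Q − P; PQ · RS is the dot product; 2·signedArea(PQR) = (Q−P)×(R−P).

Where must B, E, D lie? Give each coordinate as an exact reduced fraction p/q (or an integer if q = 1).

1. B_x = 2046/349  [A, C, B are collinear ∩ FB ⟂ AC]
2. B_y = -452/349  [A, C, B are collinear ∩ FB ⟂ AC]
   → B = (2046/349, -452/349)
3. E_x = 7/3  [E is the centroid of △CAF]
4. E_y = 4/3  [E is the centroid of △CAF]
   → E = (7/3, 4/3)
5. D_x = -47/12  [D divides EF with ED:DF = 3/4:1/4]
6. D_y = 11/6  [D divides EF with ED:DF = 3/4:1/4]
   → D = (-47/12, 11/6)

B = (2046/349, -452/349)
D = (-47/12, 11/6)
E = (7/3, 4/3)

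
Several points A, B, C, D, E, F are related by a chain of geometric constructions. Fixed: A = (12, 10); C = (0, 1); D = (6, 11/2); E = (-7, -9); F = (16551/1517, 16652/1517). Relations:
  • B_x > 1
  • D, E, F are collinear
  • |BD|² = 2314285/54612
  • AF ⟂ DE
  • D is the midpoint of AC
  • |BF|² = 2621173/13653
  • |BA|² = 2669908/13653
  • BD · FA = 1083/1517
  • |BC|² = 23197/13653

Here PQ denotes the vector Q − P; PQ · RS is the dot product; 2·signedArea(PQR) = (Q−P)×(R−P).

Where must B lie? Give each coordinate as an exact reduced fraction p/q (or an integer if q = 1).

B = (5932/4551, 4516/4551)

1. B_x = 5932/4551  [line -1653/1517·x + 1482/1517·y + 684/1517 = 0 ∩ |BC|² = 23197/13653]
2. B_y = 4516/4551  [line -1653/1517·x + 1482/1517·y + 684/1517 = 0 ∩ |BC|² = 23197/13653]
   → B = (5932/4551, 4516/4551)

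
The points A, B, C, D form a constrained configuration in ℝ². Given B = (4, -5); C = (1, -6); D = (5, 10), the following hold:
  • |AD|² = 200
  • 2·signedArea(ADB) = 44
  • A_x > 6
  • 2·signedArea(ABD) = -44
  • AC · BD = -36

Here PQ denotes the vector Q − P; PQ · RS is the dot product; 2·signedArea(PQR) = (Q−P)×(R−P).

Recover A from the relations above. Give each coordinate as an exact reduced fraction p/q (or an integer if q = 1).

1. A_x = 7  [AC · BD = -36 ∩ 2·signedArea(ADB) = 44]
2. A_y = -4  [AC · BD = -36 ∩ 2·signedArea(ADB) = 44]
   → A = (7, -4)

A = (7, -4)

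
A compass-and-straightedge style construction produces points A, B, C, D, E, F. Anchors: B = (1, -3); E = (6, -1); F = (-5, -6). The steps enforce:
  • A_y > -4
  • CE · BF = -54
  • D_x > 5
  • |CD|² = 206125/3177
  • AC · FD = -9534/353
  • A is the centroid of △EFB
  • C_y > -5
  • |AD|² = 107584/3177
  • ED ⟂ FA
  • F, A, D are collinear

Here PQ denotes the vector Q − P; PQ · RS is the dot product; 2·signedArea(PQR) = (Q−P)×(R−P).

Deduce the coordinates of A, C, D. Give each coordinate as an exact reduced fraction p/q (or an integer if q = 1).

1. A_x = 2/3  [A is the centroid of △EFB]
2. A_y = -10/3  [A is the centroid of △EFB]
   → A = (2/3, -10/3)
3. D_x = 2094/353  [F, A, D are collinear ∩ ED ⟂ FA]
4. D_y = -302/353  [F, A, D are collinear ∩ ED ⟂ FA]
   → D = (2094/353, -302/353)
5. C_x = -4/3  [CE · BF = -54 ∩ AC · FD = -9534/353]
6. C_y = -13/3  [CE · BF = -54 ∩ AC · FD = -9534/353]
   → C = (-4/3, -13/3)

A = (2/3, -10/3)
C = (-4/3, -13/3)
D = (2094/353, -302/353)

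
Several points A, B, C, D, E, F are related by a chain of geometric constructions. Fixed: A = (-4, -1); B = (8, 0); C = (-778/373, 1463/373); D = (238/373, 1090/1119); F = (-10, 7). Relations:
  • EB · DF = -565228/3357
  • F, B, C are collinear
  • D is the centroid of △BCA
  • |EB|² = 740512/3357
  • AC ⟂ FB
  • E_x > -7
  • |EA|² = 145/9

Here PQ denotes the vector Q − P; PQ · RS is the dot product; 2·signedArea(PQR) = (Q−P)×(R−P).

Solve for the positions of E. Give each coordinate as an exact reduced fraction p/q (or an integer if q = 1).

1. E_x = -2508/373  [line 3968/373·x + -6743/1119·y + 279532/3357 = 0 ∩ |EA|² = 145/9]
2. E_y = 2180/1119  [line 3968/373·x + -6743/1119·y + 279532/3357 = 0 ∩ |EA|² = 145/9]
   → E = (-2508/373, 2180/1119)

E = (-2508/373, 2180/1119)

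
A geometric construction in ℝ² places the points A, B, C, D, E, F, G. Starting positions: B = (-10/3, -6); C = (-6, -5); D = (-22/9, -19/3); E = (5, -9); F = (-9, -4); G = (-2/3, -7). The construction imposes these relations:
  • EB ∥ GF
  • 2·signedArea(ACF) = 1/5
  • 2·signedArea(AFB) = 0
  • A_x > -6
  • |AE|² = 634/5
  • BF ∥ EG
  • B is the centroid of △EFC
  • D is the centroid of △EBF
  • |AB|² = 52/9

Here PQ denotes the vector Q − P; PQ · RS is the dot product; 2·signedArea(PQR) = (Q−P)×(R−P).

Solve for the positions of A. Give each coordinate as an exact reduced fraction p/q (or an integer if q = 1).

1. A_x = -28/5  [2·signedArea(AFB) = 0 ∩ 2·signedArea(ACF) = 1/5]
2. A_y = -26/5  [2·signedArea(AFB) = 0 ∩ 2·signedArea(ACF) = 1/5]
   → A = (-28/5, -26/5)

A = (-28/5, -26/5)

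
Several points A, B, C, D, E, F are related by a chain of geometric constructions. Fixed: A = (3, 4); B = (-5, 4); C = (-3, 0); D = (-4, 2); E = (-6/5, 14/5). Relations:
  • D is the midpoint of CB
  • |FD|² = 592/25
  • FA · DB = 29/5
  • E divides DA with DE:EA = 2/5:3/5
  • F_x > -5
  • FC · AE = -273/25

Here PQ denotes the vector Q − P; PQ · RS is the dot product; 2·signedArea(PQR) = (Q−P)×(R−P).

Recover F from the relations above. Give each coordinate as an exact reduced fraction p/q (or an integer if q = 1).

1. F_x = -24/5  [FC · AE = -273/25 ∩ FA · DB = 29/5]
2. F_y = -14/5  [FC · AE = -273/25 ∩ FA · DB = 29/5]
   → F = (-24/5, -14/5)

F = (-24/5, -14/5)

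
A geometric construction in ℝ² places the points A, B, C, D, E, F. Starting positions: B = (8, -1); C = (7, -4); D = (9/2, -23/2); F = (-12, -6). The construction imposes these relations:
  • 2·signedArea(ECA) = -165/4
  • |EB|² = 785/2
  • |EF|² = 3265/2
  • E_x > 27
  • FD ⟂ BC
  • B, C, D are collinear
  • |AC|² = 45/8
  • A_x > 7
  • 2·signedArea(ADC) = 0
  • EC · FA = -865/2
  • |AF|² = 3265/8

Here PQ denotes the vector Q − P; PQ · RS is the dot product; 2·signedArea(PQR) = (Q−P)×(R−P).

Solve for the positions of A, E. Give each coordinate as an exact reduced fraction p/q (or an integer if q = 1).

1. A_x = 31/4  [line -15/2·x + 5/2·y + 125/2 = 0 ∩ |AC|² = 45/8]
2. A_y = -7/4  [line -15/2·x + 5/2·y + 125/2 = 0 ∩ |AC|² = 45/8]
   → A = (31/4, -7/4)
3. E_x = 55/2  [EC · FA = -865/2 ∩ 2·signedArea(ECA) = -165/4]
4. E_y = 5/2  [EC · FA = -865/2 ∩ 2·signedArea(ECA) = -165/4]
   → E = (55/2, 5/2)

A = (31/4, -7/4)
E = (55/2, 5/2)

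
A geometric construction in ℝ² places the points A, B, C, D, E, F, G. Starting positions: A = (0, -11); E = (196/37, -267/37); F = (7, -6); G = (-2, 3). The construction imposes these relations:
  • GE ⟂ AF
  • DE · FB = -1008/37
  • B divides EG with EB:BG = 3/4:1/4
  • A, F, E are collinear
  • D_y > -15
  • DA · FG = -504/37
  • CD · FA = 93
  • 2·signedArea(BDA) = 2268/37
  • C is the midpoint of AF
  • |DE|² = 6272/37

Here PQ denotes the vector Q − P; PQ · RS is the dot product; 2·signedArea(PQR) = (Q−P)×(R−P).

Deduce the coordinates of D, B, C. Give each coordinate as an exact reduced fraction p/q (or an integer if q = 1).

B = (-13/74, 33/74)
C = (7/2, -17/2)
D = (-196/37, -547/37)

1. B_x = -13/74  [B divides EG with EB:BG = 3/4:1/4]
2. B_y = 33/74  [B divides EG with EB:BG = 3/4:1/4]
   → B = (-13/74, 33/74)
3. C_x = 7/2  [C is the midpoint of AF]
4. C_y = -17/2  [C is the midpoint of AF]
   → C = (7/2, -17/2)
5. D_x = -196/37  [DA · FG = -504/37 ∩ 2·signedArea(BDA) = 2268/37]
6. D_y = -547/37  [DA · FG = -504/37 ∩ 2·signedArea(BDA) = 2268/37]
   → D = (-196/37, -547/37)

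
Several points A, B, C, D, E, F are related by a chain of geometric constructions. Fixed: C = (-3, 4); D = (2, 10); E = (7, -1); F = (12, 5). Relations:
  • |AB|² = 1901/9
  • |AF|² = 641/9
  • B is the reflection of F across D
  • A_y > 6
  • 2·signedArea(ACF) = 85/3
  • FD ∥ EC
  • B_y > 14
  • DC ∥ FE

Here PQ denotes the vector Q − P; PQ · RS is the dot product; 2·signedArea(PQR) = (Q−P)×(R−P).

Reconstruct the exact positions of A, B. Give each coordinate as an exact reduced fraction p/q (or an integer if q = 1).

A = (11/3, 19/3)
B = (-8, 15)

1. B_x = -8  [B is the reflection of F across D]
2. B_y = 15  [B is the reflection of F across D]
   → B = (-8, 15)
3. A_x = 11/3  [line -1·x + 15·y + -274/3 = 0 ∩ |AB|² = 1901/9]
4. A_y = 19/3  [line -1·x + 15·y + -274/3 = 0 ∩ |AB|² = 1901/9]
   → A = (11/3, 19/3)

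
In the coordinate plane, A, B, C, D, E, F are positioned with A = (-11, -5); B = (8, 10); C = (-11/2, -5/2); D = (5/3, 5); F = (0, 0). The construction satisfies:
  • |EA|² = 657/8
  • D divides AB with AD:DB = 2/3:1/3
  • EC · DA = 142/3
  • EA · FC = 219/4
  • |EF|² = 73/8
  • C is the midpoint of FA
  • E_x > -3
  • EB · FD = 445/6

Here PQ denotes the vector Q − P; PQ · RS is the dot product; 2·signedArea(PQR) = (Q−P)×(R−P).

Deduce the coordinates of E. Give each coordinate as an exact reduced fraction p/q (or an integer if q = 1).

E = (-11/4, -5/4)

1. E_x = -11/4  [EB · FD = 445/6 ∩ EC · DA = 142/3]
2. E_y = -5/4  [EB · FD = 445/6 ∩ EC · DA = 142/3]
   → E = (-11/4, -5/4)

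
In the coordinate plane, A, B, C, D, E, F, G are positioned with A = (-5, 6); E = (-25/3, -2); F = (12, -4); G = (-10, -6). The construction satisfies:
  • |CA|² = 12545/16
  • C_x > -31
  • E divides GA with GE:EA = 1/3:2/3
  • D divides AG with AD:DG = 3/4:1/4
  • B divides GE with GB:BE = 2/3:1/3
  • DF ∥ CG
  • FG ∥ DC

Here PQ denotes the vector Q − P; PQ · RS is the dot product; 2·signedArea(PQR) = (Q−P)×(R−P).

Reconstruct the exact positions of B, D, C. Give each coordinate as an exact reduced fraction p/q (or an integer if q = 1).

1. B_x = -80/9  [B divides GE with GB:BE = 2/3:1/3]
2. B_y = -10/3  [B divides GE with GB:BE = 2/3:1/3]
   → B = (-80/9, -10/3)
3. D_x = -35/4  [D divides AG with AD:DG = 3/4:1/4]
4. D_y = -3  [D divides AG with AD:DG = 3/4:1/4]
   → D = (-35/4, -3)
5. C_x = -123/4  [DF ∥ CG ∩ FG ∥ DC]
6. C_y = -5  [DF ∥ CG ∩ FG ∥ DC]
   → C = (-123/4, -5)

B = (-80/9, -10/3)
C = (-123/4, -5)
D = (-35/4, -3)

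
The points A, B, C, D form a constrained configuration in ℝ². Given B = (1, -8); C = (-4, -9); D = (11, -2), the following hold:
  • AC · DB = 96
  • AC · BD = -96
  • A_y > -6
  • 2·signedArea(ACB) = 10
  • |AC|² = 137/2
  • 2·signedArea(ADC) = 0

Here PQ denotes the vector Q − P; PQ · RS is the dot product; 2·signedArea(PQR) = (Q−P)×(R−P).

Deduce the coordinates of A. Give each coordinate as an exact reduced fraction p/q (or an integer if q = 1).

1. A_x = 7/2  [2·signedArea(ADC) = 0 ∩ 2·signedArea(ACB) = 10]
2. A_y = -11/2  [2·signedArea(ADC) = 0 ∩ 2·signedArea(ACB) = 10]
   → A = (7/2, -11/2)

A = (7/2, -11/2)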